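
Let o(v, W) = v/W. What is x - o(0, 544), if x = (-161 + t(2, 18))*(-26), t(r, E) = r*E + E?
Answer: 2782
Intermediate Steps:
t(r, E) = E + E*r (t(r, E) = E*r + E = E + E*r)
x = 2782 (x = (-161 + 18*(1 + 2))*(-26) = (-161 + 18*3)*(-26) = (-161 + 54)*(-26) = -107*(-26) = 2782)
x - o(0, 544) = 2782 - 0/544 = 2782 - 1*0 = 2782 + 0 = 2782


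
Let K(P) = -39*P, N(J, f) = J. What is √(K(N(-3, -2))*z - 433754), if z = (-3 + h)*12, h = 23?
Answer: I*√405674 ≈ 636.93*I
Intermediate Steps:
z = 240 (z = (-3 + 23)*12 = 20*12 = 240)
√(K(N(-3, -2))*z - 433754) = √(-39*(-3)*240 - 433754) = √(117*240 - 433754) = √(28080 - 433754) = √(-405674) = I*√405674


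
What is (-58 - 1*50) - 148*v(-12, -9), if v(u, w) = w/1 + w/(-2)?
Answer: 558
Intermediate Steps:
v(u, w) = w/2 (v(u, w) = w*1 + w*(-½) = w - w/2 = w/2)
(-58 - 1*50) - 148*v(-12, -9) = (-58 - 1*50) - 74*(-9) = (-58 - 50) - 148*(-9/2) = -108 + 666 = 558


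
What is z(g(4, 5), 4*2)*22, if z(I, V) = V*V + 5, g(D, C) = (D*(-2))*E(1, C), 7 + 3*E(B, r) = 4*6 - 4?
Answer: 1518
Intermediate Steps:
E(B, r) = 13/3 (E(B, r) = -7/3 + (4*6 - 4)/3 = -7/3 + (24 - 4)/3 = -7/3 + (1/3)*20 = -7/3 + 20/3 = 13/3)
g(D, C) = -26*D/3 (g(D, C) = (D*(-2))*(13/3) = -2*D*(13/3) = -26*D/3)
z(I, V) = 5 + V**2 (z(I, V) = V**2 + 5 = 5 + V**2)
z(g(4, 5), 4*2)*22 = (5 + (4*2)**2)*22 = (5 + 8**2)*22 = (5 + 64)*22 = 69*22 = 1518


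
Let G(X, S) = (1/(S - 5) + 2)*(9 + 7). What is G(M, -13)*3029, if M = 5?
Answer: 848120/9 ≈ 94236.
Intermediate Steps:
G(X, S) = 32 + 16/(-5 + S) (G(X, S) = (1/(-5 + S) + 2)*16 = (2 + 1/(-5 + S))*16 = 32 + 16/(-5 + S))
G(M, -13)*3029 = (16*(-9 + 2*(-13))/(-5 - 13))*3029 = (16*(-9 - 26)/(-18))*3029 = (16*(-1/18)*(-35))*3029 = (280/9)*3029 = 848120/9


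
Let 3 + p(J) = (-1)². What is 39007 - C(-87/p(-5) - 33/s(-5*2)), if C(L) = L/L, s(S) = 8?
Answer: 39006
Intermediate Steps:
p(J) = -2 (p(J) = -3 + (-1)² = -3 + 1 = -2)
C(L) = 1
39007 - C(-87/p(-5) - 33/s(-5*2)) = 39007 - 1*1 = 39007 - 1 = 39006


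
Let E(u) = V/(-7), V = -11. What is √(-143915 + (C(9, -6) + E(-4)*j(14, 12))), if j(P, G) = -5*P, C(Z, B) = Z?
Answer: 4*I*√9001 ≈ 379.49*I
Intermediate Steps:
E(u) = 11/7 (E(u) = -11/(-7) = -11*(-⅐) = 11/7)
√(-143915 + (C(9, -6) + E(-4)*j(14, 12))) = √(-143915 + (9 + 11*(-5*14)/7)) = √(-143915 + (9 + (11/7)*(-70))) = √(-143915 + (9 - 110)) = √(-143915 - 101) = √(-144016) = 4*I*√9001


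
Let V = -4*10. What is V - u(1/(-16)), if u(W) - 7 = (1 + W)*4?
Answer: -203/4 ≈ -50.750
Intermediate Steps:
V = -40
u(W) = 11 + 4*W (u(W) = 7 + (1 + W)*4 = 7 + (4 + 4*W) = 11 + 4*W)
V - u(1/(-16)) = -40 - (11 + 4/(-16)) = -40 - (11 + 4*(-1/16)) = -40 - (11 - ¼) = -40 - 1*43/4 = -40 - 43/4 = -203/4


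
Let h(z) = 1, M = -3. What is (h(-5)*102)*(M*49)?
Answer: -14994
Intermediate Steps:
(h(-5)*102)*(M*49) = (1*102)*(-3*49) = 102*(-147) = -14994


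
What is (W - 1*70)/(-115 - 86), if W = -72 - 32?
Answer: 58/67 ≈ 0.86567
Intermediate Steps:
W = -104
(W - 1*70)/(-115 - 86) = (-104 - 1*70)/(-115 - 86) = (-104 - 70)/(-201) = -1/201*(-174) = 58/67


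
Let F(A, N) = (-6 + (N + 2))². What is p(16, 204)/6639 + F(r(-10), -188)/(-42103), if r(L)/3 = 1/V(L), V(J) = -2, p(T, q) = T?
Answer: -244066448/279521817 ≈ -0.87316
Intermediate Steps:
r(L) = -3/2 (r(L) = 3/(-2) = 3*(-½) = -3/2)
F(A, N) = (-4 + N)² (F(A, N) = (-6 + (2 + N))² = (-4 + N)²)
p(16, 204)/6639 + F(r(-10), -188)/(-42103) = 16/6639 + (-4 - 188)²/(-42103) = 16*(1/6639) + (-192)²*(-1/42103) = 16/6639 + 36864*(-1/42103) = 16/6639 - 36864/42103 = -244066448/279521817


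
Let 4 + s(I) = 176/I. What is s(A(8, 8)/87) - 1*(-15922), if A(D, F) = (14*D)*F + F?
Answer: 1800648/113 ≈ 15935.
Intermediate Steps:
A(D, F) = F + 14*D*F (A(D, F) = 14*D*F + F = F + 14*D*F)
s(I) = -4 + 176/I
s(A(8, 8)/87) - 1*(-15922) = (-4 + 176/(((8*(1 + 14*8))/87))) - 1*(-15922) = (-4 + 176/(((8*(1 + 112))*(1/87)))) + 15922 = (-4 + 176/(((8*113)*(1/87)))) + 15922 = (-4 + 176/((904*(1/87)))) + 15922 = (-4 + 176/(904/87)) + 15922 = (-4 + 176*(87/904)) + 15922 = (-4 + 1914/113) + 15922 = 1462/113 + 15922 = 1800648/113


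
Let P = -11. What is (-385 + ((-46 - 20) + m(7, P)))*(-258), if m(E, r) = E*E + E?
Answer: 101910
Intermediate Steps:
m(E, r) = E + E² (m(E, r) = E² + E = E + E²)
(-385 + ((-46 - 20) + m(7, P)))*(-258) = (-385 + ((-46 - 20) + 7*(1 + 7)))*(-258) = (-385 + (-66 + 7*8))*(-258) = (-385 + (-66 + 56))*(-258) = (-385 - 10)*(-258) = -395*(-258) = 101910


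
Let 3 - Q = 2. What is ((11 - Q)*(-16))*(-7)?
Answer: 1120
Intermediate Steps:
Q = 1 (Q = 3 - 1*2 = 3 - 2 = 1)
((11 - Q)*(-16))*(-7) = ((11 - 1*1)*(-16))*(-7) = ((11 - 1)*(-16))*(-7) = (10*(-16))*(-7) = -160*(-7) = 1120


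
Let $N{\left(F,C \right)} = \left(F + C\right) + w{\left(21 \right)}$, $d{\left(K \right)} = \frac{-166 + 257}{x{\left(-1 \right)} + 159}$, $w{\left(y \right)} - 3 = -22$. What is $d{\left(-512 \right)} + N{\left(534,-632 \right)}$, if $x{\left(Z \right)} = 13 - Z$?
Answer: $- \frac{20150}{173} \approx -116.47$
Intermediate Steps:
$w{\left(y \right)} = -19$ ($w{\left(y \right)} = 3 - 22 = -19$)
$d{\left(K \right)} = \frac{91}{173}$ ($d{\left(K \right)} = \frac{-166 + 257}{\left(13 - -1\right) + 159} = \frac{91}{\left(13 + 1\right) + 159} = \frac{91}{14 + 159} = \frac{91}{173}$)
$N{\left(F,C \right)} = -19 + C + F$ ($N{\left(F,C \right)} = \left(F + C\right) - 19 = \left(C + F\right) - 19 = -19 + C + F$)
$d{\left(-512 \right)} + N{\left(534,-632 \right)} = \frac{91}{173} - 117 = - \frac{20150}{173}$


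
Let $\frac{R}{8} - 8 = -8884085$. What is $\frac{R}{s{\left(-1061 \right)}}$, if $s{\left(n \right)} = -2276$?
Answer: $\frac{17768154}{569} \approx 31227.0$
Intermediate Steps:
$R = -71072616$ ($R = 64 + 8 \left(-8884085\right) = 64 - 71072680 = -71072616$)
$\frac{R}{s{\left(-1061 \right)}} = - \frac{71072616}{-2276} = \left(-71072616\right) \left(- \frac{1}{2276}\right) = \frac{17768154}{569}$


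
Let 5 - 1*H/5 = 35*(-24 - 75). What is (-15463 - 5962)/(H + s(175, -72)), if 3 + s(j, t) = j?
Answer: -21425/17522 ≈ -1.2227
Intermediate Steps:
H = 17350 (H = 25 - 175*(-24 - 75) = 25 - 175*(-99) = 25 - 5*(-3465) = 25 + 17325 = 17350)
s(j, t) = -3 + j
(-15463 - 5962)/(H + s(175, -72)) = (-15463 - 5962)/(17350 + (-3 + 175)) = -21425/(17350 + 172) = -21425/17522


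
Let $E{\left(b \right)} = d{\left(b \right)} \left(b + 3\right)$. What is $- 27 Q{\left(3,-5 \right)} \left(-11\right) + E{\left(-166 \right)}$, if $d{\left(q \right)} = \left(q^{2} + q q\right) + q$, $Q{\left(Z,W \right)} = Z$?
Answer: $-8955307$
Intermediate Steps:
$d{\left(q \right)} = q + 2 q^{2}$ ($d{\left(q \right)} = \left(q^{2} + q^{2}\right) + q = 2 q^{2} + q = q + 2 q^{2}$)
$E{\left(b \right)} = b \left(1 + 2 b\right) \left(3 + b\right)$ ($E{\left(b \right)} = b \left(1 + 2 b\right) \left(b + 3\right) = b \left(1 + 2 b\right) \left(3 + b\right)$)
$- 27 Q{\left(3,-5 \right)} \left(-11\right) + E{\left(-166 \right)} = \left(-27\right) 3 \left(-11\right) - 166 \left(1 + 2 \left(-166\right)\right) \left(3 - 166\right) = \left(-81\right) \left(-11\right) - 166 \left(1 - 332\right) \left(-163\right) = 891 - \left(-54946\right) \left(-163\right) = 891 - 8956198 = -8955307$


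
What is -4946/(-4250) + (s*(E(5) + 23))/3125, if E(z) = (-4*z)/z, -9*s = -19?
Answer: 562562/478125 ≈ 1.1766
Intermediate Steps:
s = 19/9 (s = -⅑*(-19) = 19/9 ≈ 2.1111)
E(z) = -4
-4946/(-4250) + (s*(E(5) + 23))/3125 = -4946/(-4250) + (19*(-4 + 23)/9)/3125 = -4946*(-1/4250) + ((19/9)*19)*(1/3125) = 2473/2125 + (361/9)*(1/3125) = 2473/2125 + 361/28125 = 562562/478125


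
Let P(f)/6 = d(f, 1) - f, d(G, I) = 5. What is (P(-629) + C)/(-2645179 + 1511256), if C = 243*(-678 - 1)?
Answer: 161193/1133923 ≈ 0.14216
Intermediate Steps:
P(f) = 30 - 6*f (P(f) = 6*(5 - f) = 30 - 6*f)
C = -164997 (C = 243*(-679) = -164997)
(P(-629) + C)/(-2645179 + 1511256) = ((30 - 6*(-629)) - 164997)/(-2645179 + 1511256) = ((30 + 3774) - 164997)/(-1133923) = (3804 - 164997)*(-1/1133923) = -161193*(-1/1133923) = 161193/1133923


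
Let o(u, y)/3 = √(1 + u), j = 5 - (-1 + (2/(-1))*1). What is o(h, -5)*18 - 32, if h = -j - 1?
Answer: -32 + 108*I*√2 ≈ -32.0 + 152.74*I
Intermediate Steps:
j = 8 (j = 5 - (-1 + (2*(-1))*1) = 5 - (-1 - 2*1) = 5 - (-1 - 2) = 5 - 1*(-3) = 5 + 3 = 8)
h = -9 (h = -1*8 - 1 = -8 - 1 = -9)
o(u, y) = 3*√(1 + u)
o(h, -5)*18 - 32 = (3*√(1 - 9))*18 - 32 = (3*√(-8))*18 - 32 = (3*(2*I*√2))*18 - 32 = (6*I*√2)*18 - 32 = 108*I*√2 - 32 = -32 + 108*I*√2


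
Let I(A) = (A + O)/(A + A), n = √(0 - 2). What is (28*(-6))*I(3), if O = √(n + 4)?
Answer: -84 - 28*√(4 + I*√2) ≈ -140.84 - 9.7527*I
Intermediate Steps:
n = I*√2 (n = √(-2) = I*√2 ≈ 1.4142*I)
O = √(4 + I*√2) (O = √(I*√2 + 4) = √(4 + I*√2) ≈ 2.0301 + 0.34831*I)
I(A) = (A + √(4 + I*√2))/(2*A) (I(A) = (A + √(4 + I*√2))/(A + A) = (A + √(4 + I*√2))/((2*A)) = (A + √(4 + I*√2))*(1/(2*A)) = (A + √(4 + I*√2))/(2*A))
(28*(-6))*I(3) = (28*(-6))*((½)*(3 + √(4 + I*√2))/3) = -84*(3 + √(4 + I*√2))/3 = -168*(½ + √(4 + I*√2)/6) = -84 - 28*√(4 + I*√2)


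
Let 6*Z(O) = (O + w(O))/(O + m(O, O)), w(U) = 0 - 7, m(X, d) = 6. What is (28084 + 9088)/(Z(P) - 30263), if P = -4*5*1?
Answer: -1040816/847355 ≈ -1.2283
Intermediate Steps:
w(U) = -7
P = -20 (P = -20*1 = -20)
Z(O) = (-7 + O)/(6*(6 + O)) (Z(O) = ((O - 7)/(O + 6))/6 = ((-7 + O)/(6 + O))/6 = (-7 + O)/(6*(6 + O)))
(28084 + 9088)/(Z(P) - 30263) = (28084 + 9088)/((-7 - 20)/(6*(6 - 20)) - 30263) = 37172/((⅙)*(-27)/(-14) - 30263) = 37172/((⅙)*(-1/14)*(-27) - 30263) = 37172/(9/28 - 30263) = 37172/(-847355/28) = 37172*(-28/847355) = -1040816/847355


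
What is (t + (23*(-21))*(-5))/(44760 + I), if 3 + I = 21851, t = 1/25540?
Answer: 61679101/1701168320 ≈ 0.036257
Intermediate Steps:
t = 1/25540 ≈ 3.9154e-5
I = 21848 (I = -3 + 21851 = 21848)
(t + (23*(-21))*(-5))/(44760 + I) = (1/25540 + (23*(-21))*(-5))/(44760 + 21848) = (1/25540 - 483*(-5))/66608 = (1/25540 + 2415)*(1/66608) = (61679101/25540)*(1/66608) = 61679101/1701168320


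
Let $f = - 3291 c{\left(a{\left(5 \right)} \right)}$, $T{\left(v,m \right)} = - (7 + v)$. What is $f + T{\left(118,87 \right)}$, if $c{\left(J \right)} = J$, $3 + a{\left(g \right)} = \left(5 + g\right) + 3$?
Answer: $-33035$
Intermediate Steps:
$a{\left(g \right)} = 5 + g$ ($a{\left(g \right)} = -3 + \left(\left(5 + g\right) + 3\right) = -3 + \left(8 + g\right) = 5 + g$)
$T{\left(v,m \right)} = -7 - v$
$f = -32910$ ($f = - 3291 \left(5 + 5\right) = \left(-3291\right) 10 = -32910$)
$f + T{\left(118,87 \right)} = -32910 - 125 = -33035$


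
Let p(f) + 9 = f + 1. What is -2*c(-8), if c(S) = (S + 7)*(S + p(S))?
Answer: -48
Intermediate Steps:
p(f) = -8 + f (p(f) = -9 + (f + 1) = -9 + (1 + f) = -8 + f)
c(S) = (-8 + 2*S)*(7 + S) (c(S) = (S + 7)*(S + (-8 + S)) = (7 + S)*(-8 + 2*S) = (-8 + 2*S)*(7 + S))
-2*c(-8) = -2*(-56 + 2*(-8)² + 6*(-8)) = -2*(-56 + 2*64 - 48) = -2*(-56 + 128 - 48) = -2*24 = -48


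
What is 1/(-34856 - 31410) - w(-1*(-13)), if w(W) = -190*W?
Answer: 163677019/66266 ≈ 2470.0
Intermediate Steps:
1/(-34856 - 31410) - w(-1*(-13)) = 1/(-34856 - 31410) - (-190)*(-1*(-13)) = 1/(-66266) - (-190)*13 = -1/66266 - 1*(-2470) = -1/66266 + 2470 = 163677019/66266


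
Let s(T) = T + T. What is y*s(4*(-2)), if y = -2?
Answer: 32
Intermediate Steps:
s(T) = 2*T
y*s(4*(-2)) = -4*4*(-2) = -4*(-8) = -2*(-16) = 32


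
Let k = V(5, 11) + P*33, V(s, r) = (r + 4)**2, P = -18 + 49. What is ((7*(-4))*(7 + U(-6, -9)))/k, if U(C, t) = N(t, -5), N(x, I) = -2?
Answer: -35/312 ≈ -0.11218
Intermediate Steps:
P = 31
U(C, t) = -2
V(s, r) = (4 + r)**2
k = 1248 (k = (4 + 11)**2 + 31*33 = 15**2 + 1023 = 225 + 1023 = 1248)
((7*(-4))*(7 + U(-6, -9)))/k = ((7*(-4))*(7 - 2))/1248 = -28*5*(1/1248) = -140*1/1248 = -35/312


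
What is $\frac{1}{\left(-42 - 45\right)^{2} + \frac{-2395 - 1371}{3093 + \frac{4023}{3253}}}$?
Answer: $\frac{718968}{5440993735} \approx 0.00013214$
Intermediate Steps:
$\frac{1}{\left(-42 - 45\right)^{2} + \frac{-2395 - 1371}{3093 + \frac{4023}{3253}}} = \frac{1}{\left(-87\right)^{2} - \frac{3766}{3093 + 4023 \cdot \frac{1}{3253}}} = \frac{1}{7569 - \frac{3766}{3093 + \frac{4023}{3253}}} = \frac{1}{7569 - \frac{3766}{\frac{10065552}{3253}}} = \frac{1}{7569 - \frac{875057}{718968}} = \frac{1}{\frac{5440993735}{718968}} = \frac{718968}{5440993735}$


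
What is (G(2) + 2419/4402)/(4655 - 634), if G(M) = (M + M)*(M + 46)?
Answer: 847603/17700442 ≈ 0.047886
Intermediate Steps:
G(M) = 2*M*(46 + M) (G(M) = (2*M)*(46 + M) = 2*M*(46 + M))
(G(2) + 2419/4402)/(4655 - 634) = (2*2*(46 + 2) + 2419/4402)/(4655 - 634) = (2*2*48 + 2419*(1/4402))/4021 = (192 + 2419/4402)*(1/4021) = (847603/4402)*(1/4021) = 847603/17700442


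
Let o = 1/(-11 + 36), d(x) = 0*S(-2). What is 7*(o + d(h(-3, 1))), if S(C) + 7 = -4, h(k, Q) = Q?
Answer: 7/25 ≈ 0.28000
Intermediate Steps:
S(C) = -11 (S(C) = -7 - 4 = -11)
d(x) = 0 (d(x) = 0*(-11) = 0)
o = 1/25 ≈ 0.040000
7*(o + d(h(-3, 1))) = 7*(1/25 + 0) = 7*(1/25) = 7/25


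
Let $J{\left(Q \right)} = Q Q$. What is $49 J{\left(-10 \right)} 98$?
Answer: $480200$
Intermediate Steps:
$J{\left(Q \right)} = Q^{2}$
$49 J{\left(-10 \right)} 98 = 49 \left(-10\right)^{2} \cdot 98 = 49 \cdot 100 \cdot 98 = 4900 \cdot 98 = 480200$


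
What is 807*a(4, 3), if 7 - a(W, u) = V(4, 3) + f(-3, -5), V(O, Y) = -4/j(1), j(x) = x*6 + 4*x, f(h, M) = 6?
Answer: 5649/5 ≈ 1129.8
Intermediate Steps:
j(x) = 10*x (j(x) = 6*x + 4*x = 10*x)
V(O, Y) = -⅖ (V(O, Y) = -4/(10*1) = -4/10 = -4*⅒ = -⅖)
a(W, u) = 7/5 (a(W, u) = 7 - (-⅖ + 6) = 7 - 1*28/5 = 7 - 28/5 = 7/5)
807*a(4, 3) = 807*(7/5) = 5649/5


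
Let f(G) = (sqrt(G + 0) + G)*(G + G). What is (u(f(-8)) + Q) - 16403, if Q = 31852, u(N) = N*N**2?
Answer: 1326169 - 1507328*I*sqrt(2) ≈ 1.3262e+6 - 2.1317e+6*I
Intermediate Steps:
f(G) = 2*G*(G + sqrt(G)) (f(G) = (sqrt(G) + G)*(2*G) = (G + sqrt(G))*(2*G) = 2*G*(G + sqrt(G)))
u(N) = N**3
(u(f(-8)) + Q) - 16403 = ((2*(-8)**2 + 2*(-8)**(3/2))**3 + 31852) - 16403 = ((2*64 + 2*(-16*I*sqrt(2)))**3 + 31852) - 16403 = ((128 - 32*I*sqrt(2))**3 + 31852) - 16403 = (31852 + (128 - 32*I*sqrt(2))**3) - 16403 = 15449 + (128 - 32*I*sqrt(2))**3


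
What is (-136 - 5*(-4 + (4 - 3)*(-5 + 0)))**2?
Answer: 8281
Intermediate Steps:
(-136 - 5*(-4 + (4 - 3)*(-5 + 0)))**2 = (-136 - 5*(-4 + 1*(-5)))**2 = (-136 - 5*(-4 - 5))**2 = (-136 - 5*(-9))**2 = (-136 + 45)**2 = (-91)**2 = 8281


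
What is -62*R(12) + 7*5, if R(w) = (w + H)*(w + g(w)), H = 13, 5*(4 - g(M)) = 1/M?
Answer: -148435/6 ≈ -24739.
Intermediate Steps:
g(M) = 4 - 1/(5*M)
R(w) = (13 + w)*(4 + w - 1/(5*w)) (R(w) = (w + 13)*(w + (4 - 1/(5*w))) = (13 + w)*(4 + w - 1/(5*w)))
-62*R(12) + 7*5 = -62*(259/5 + 12² + 17*12 - 13/5/12) + 7*5 = -62*(259/5 + 144 + 204 - 13/5*1/12) + 35 = -62*(259/5 + 144 + 204 - 13/60) + 35 = -62*4795/12 + 35 = -148645/6 + 35 = -148435/6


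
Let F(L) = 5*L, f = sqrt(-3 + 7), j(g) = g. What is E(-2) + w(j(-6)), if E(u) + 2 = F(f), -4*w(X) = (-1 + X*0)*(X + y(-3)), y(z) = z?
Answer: 23/4 ≈ 5.7500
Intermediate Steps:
f = 2 (f = sqrt(4) = 2)
w(X) = -3/4 + X/4 (w(X) = -(-1 + X*0)*(X - 3)/4 = -(-1 + 0)*(-3 + X)/4 = -(-1)*(-3 + X)/4 = -(3 - X)/4 = -3/4 + X/4)
E(u) = 8 (E(u) = -2 + 5*2 = -2 + 10 = 8)
E(-2) + w(j(-6)) = 8 + (-3/4 + (1/4)*(-6)) = 8 + (-3/4 - 3/2) = 8 - 9/4 = 23/4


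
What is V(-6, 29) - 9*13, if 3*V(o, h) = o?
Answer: -119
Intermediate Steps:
V(o, h) = o/3
V(-6, 29) - 9*13 = (⅓)*(-6) - 9*13 = -2 - 117 = -119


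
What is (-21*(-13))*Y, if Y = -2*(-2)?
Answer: 1092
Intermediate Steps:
Y = 4
(-21*(-13))*Y = -21*(-13)*4 = 273*4 = 1092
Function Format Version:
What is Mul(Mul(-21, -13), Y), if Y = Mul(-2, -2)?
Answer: 1092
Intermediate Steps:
Y = 4
Mul(Mul(-21, -13), Y) = Mul(Mul(-21, -13), 4) = Mul(273, 4) = 1092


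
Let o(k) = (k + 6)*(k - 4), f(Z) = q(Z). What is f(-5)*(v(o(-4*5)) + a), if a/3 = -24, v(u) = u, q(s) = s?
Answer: -1320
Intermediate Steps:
f(Z) = Z
o(k) = (-4 + k)*(6 + k) (o(k) = (6 + k)*(-4 + k) = (-4 + k)*(6 + k))
a = -72 (a = 3*(-24) = -72)
f(-5)*(v(o(-4*5)) + a) = -5*((-24 + (-4*5)² + 2*(-4*5)) - 72) = -5*((-24 + (-20)² + 2*(-20)) - 72) = -5*((-24 + 400 - 40) - 72) = -5*(336 - 72) = -5*264 = -1320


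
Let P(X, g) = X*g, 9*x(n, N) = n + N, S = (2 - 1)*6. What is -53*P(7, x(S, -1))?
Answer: -1855/9 ≈ -206.11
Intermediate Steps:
S = 6 (S = 1*6 = 6)
x(n, N) = N/9 + n/9 (x(n, N) = (n + N)/9 = (N + n)/9 = N/9 + n/9)
-53*P(7, x(S, -1)) = -371*((⅑)*(-1) + (⅑)*6) = -371*(-⅑ + ⅔) = -371*5/9 = -53*35/9 = -1855/9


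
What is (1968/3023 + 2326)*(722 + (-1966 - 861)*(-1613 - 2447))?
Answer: 80732528193372/3023 ≈ 2.6706e+10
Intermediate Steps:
(1968/3023 + 2326)*(722 + (-1966 - 861)*(-1613 - 2447)) = (1968*(1/3023) + 2326)*(722 - 2827*(-4060)) = (1968/3023 + 2326)*(722 + 11477620) = (7033466/3023)*11478342 = 80732528193372/3023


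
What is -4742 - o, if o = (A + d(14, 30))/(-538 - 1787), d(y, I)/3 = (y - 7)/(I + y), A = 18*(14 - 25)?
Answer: -161705097/34100 ≈ -4742.1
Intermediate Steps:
A = -198 (A = 18*(-11) = -198)
d(y, I) = 3*(-7 + y)/(I + y) (d(y, I) = 3*((y - 7)/(I + y)) = 3*((-7 + y)/(I + y)) = 3*(-7 + y)/(I + y))
o = 2897/34100 (o = (-198 + 3*(-7 + 14)/(30 + 14))/(-538 - 1787) = (-198 + 3*7/44)/(-2325) = (-198 + 3*(1/44)*7)*(-1/2325) = (-198 + 21/44)*(-1/2325) = -8691/44*(-1/2325) = 2897/34100 ≈ 0.084956)
-4742 - o = -4742 - 1*2897/34100 = -4742 - 2897/34100 = -161705097/34100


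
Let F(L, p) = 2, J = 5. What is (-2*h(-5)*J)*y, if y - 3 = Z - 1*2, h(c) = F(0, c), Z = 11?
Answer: -240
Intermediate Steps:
h(c) = 2
y = 12 (y = 3 + (11 - 1*2) = 3 + (11 - 2) = 3 + 9 = 12)
(-2*h(-5)*J)*y = -4*5*12 = -2*10*12 = -20*12 = -240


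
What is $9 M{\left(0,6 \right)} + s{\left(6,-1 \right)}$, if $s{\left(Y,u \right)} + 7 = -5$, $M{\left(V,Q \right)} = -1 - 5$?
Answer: $-66$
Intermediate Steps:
$M{\left(V,Q \right)} = -6$
$s{\left(Y,u \right)} = -12$ ($s{\left(Y,u \right)} = -7 - 5 = -12$)
$9 M{\left(0,6 \right)} + s{\left(6,-1 \right)} = 9 \left(-6\right) - 12 = -54 - 12 = -66$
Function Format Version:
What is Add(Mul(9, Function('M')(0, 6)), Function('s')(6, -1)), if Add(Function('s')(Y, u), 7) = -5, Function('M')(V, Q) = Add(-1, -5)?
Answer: -66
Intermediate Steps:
Function('M')(V, Q) = -6
Function('s')(Y, u) = -12 (Function('s')(Y, u) = Add(-7, -5) = -12)
Add(Mul(9, Function('M')(0, 6)), Function('s')(6, -1)) = Add(Mul(9, -6), -12) = Add(-54, -12) = -66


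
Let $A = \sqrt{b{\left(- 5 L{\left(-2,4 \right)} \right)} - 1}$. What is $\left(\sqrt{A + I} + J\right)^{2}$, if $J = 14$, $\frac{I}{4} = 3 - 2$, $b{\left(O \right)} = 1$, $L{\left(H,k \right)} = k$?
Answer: $256$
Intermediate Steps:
$I = 4$ ($I = 4 \left(3 - 2\right) = 4 \cdot 1 = 4$)
$A = 0$ ($A = \sqrt{1 - 1} = \sqrt{0} = 0$)
$\left(\sqrt{A + I} + J\right)^{2} = \left(\sqrt{0 + 4} + 14\right)^{2} = \left(\sqrt{4} + 14\right)^{2} = \left(2 + 14\right)^{2} = 16^{2} = 256$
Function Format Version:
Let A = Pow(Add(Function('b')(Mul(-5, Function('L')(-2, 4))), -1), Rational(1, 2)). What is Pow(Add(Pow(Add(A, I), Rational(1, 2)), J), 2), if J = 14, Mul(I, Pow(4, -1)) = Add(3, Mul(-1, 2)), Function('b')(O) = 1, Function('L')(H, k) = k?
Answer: 256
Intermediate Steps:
I = 4 (I = Mul(4, Add(3, Mul(-1, 2))) = Mul(4, Add(3, -2)) = Mul(4, 1) = 4)
A = 0 (A = Pow(Add(1, -1), Rational(1, 2)) = Pow(0, Rational(1, 2)) = 0)
Pow(Add(Pow(Add(A, I), Rational(1, 2)), J), 2) = Pow(Add(Pow(Add(0, 4), Rational(1, 2)), 14), 2) = Pow(Add(Pow(4, Rational(1, 2)), 14), 2) = Pow(Add(2, 14), 2) = Pow(16, 2) = 256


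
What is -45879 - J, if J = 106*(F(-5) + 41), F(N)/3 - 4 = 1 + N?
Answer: -50225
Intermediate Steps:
F(N) = 15 + 3*N (F(N) = 12 + 3*(1 + N) = 12 + (3 + 3*N) = 15 + 3*N)
J = 4346 (J = 106*((15 + 3*(-5)) + 41) = 106*((15 - 15) + 41) = 106*(0 + 41) = 106*41 = 4346)
-45879 - J = -45879 - 1*4346 = -45879 - 4346 = -50225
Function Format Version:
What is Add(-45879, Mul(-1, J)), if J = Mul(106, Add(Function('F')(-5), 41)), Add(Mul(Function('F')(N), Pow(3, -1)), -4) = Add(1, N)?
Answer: -50225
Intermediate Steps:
Function('F')(N) = Add(15, Mul(3, N)) (Function('F')(N) = Add(12, Mul(3, Add(1, N))) = Add(12, Add(3, Mul(3, N))) = Add(15, Mul(3, N)))
J = 4346 (J = Mul(106, Add(Add(15, Mul(3, -5)), 41)) = Mul(106, Add(Add(15, -15), 41)) = Mul(106, Add(0, 41)) = Mul(106, 41) = 4346)
Add(-45879, Mul(-1, J)) = Add(-45879, Mul(-1, 4346)) = Add(-45879, -4346) = -50225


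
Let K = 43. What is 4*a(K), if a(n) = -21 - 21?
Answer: -168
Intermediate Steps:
a(n) = -42
4*a(K) = 4*(-42) = -168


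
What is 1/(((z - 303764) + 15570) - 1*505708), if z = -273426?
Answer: -1/1067328 ≈ -9.3692e-7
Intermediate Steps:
1/(((z - 303764) + 15570) - 1*505708) = 1/(((-273426 - 303764) + 15570) - 1*505708) = 1/((-577190 + 15570) - 505708) = 1/(-561620 - 505708) = 1/(-1067328) = -1/1067328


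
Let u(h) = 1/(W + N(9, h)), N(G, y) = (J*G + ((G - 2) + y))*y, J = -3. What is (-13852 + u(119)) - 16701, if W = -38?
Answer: -358783878/11743 ≈ -30553.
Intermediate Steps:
N(G, y) = y*(-2 + y - 2*G) (N(G, y) = (-3*G + ((G - 2) + y))*y = (-3*G + ((-2 + G) + y))*y = (-3*G + (-2 + G + y))*y = (-2 + y - 2*G)*y = y*(-2 + y - 2*G))
u(h) = 1/(-38 + h*(-20 + h)) (u(h) = 1/(-38 + h*(-2 + h - 2*9)) = 1/(-38 + h*(-2 + h - 18)) = 1/(-38 + h*(-20 + h)))
(-13852 + u(119)) - 16701 = (-13852 + 1/(-38 + 119*(-20 + 119))) - 16701 = (-13852 + 1/(-38 + 119*99)) - 16701 = (-13852 + 1/(-38 + 11781)) - 16701 = (-13852 + 1/11743) - 16701 = -162664035/11743 - 16701 = -358783878/11743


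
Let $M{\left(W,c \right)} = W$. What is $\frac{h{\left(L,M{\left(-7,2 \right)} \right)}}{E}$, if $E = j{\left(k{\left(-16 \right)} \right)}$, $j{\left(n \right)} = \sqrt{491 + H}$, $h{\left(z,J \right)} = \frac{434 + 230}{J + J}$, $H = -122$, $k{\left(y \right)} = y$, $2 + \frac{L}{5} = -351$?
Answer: $- \frac{332 \sqrt{41}}{861} \approx -2.469$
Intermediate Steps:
$L = -1765$ ($L = -10 + 5 \left(-351\right) = -10 - 1755 = -1765$)
$h{\left(z,J \right)} = \frac{332}{J}$ ($h{\left(z,J \right)} = \frac{664}{2 J} = 664 \frac{1}{2 J} = \frac{332}{J}$)
$j{\left(n \right)} = 3 \sqrt{41}$ ($j{\left(n \right)} = \sqrt{491 - 122} = \sqrt{369} = 3 \sqrt{41}$)
$E = 3 \sqrt{41} \approx 19.209$
$\frac{h{\left(L,M{\left(-7,2 \right)} \right)}}{E} = \frac{332 \frac{1}{-7}}{3 \sqrt{41}} = 332 \left(- \frac{1}{7}\right) \frac{\sqrt{41}}{123} = - \frac{332 \frac{\sqrt{41}}{123}}{7} = - \frac{332 \sqrt{41}}{861}$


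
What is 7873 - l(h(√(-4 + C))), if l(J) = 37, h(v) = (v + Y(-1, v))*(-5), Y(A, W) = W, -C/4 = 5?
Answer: 7836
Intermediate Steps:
C = -20 (C = -4*5 = -20)
h(v) = -10*v (h(v) = (v + v)*(-5) = (2*v)*(-5) = -10*v)
7873 - l(h(√(-4 + C))) = 7873 - 1*37 = 7873 - 37 = 7836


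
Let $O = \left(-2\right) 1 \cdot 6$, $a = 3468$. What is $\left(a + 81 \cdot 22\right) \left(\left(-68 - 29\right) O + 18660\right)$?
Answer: $104076000$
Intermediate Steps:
$O = -12$ ($O = \left(-2\right) 6 = -12$)
$\left(a + 81 \cdot 22\right) \left(\left(-68 - 29\right) O + 18660\right) = \left(3468 + 81 \cdot 22\right) \left(\left(-68 - 29\right) \left(-12\right) + 18660\right) = \left(3468 + 1782\right) \left(\left(-97\right) \left(-12\right) + 18660\right) = 5250 \left(1164 + 18660\right) = 5250 \cdot 19824 = 104076000$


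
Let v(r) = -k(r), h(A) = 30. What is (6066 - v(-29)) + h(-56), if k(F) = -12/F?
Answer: 176796/29 ≈ 6096.4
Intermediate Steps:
v(r) = 12/r (v(r) = -(-12)/r = 12/r)
(6066 - v(-29)) + h(-56) = (6066 - 12/(-29)) + 30 = (6066 - 12*(-1)/29) + 30 = (6066 - 1*(-12/29)) + 30 = (6066 + 12/29) + 30 = 175926/29 + 30 = 176796/29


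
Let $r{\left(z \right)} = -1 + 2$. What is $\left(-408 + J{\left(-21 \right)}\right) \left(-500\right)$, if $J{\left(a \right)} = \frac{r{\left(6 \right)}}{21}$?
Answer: $\frac{4283500}{21} \approx 2.0398 \cdot 10^{5}$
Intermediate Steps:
$r{\left(z \right)} = 1$
$J{\left(a \right)} = \frac{1}{21}$ ($J{\left(a \right)} = 1 \cdot \frac{1}{21} = \frac{1}{21}$)
$\left(-408 + J{\left(-21 \right)}\right) \left(-500\right) = \left(-408 + \frac{1}{21}\right) \left(-500\right) = \left(- \frac{8567}{21}\right) \left(-500\right) = \frac{4283500}{21}$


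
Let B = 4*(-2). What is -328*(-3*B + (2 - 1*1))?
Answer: -8200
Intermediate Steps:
B = -8
-328*(-3*B + (2 - 1*1)) = -328*(-3*(-8) + (2 - 1*1)) = -328*(24 + (2 - 1)) = -328*(24 + 1) = -328*25 = -8200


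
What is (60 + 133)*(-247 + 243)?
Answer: -772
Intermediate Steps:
(60 + 133)*(-247 + 243) = 193*(-4) = -772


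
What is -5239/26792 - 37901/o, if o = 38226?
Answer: -607854803/512075496 ≈ -1.1870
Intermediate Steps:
-5239/26792 - 37901/o = -5239/26792 - 37901/38226 = -607854803/512075496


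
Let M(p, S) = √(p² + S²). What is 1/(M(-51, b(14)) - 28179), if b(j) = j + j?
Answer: -28179/794052656 - √3385/794052656 ≈ -3.5561e-5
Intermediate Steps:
b(j) = 2*j
M(p, S) = √(S² + p²)
1/(M(-51, b(14)) - 28179) = 1/(√((2*14)² + (-51)²) - 28179) = 1/(√(28² + 2601) - 28179) = 1/(√(784 + 2601) - 28179) = 1/(√3385 - 28179) = 1/(-28179 + √3385)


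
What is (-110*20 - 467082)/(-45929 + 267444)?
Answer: -469282/221515 ≈ -2.1185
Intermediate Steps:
(-110*20 - 467082)/(-45929 + 267444) = (-2200 - 467082)/221515 = -469282*1/221515 = -469282/221515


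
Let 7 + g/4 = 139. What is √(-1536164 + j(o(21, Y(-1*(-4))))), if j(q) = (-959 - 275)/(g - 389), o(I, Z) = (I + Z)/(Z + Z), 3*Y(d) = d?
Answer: I*√29680396170/139 ≈ 1239.4*I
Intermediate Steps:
Y(d) = d/3
g = 528 (g = -28 + 4*139 = -28 + 556 = 528)
o(I, Z) = (I + Z)/(2*Z) (o(I, Z) = (I + Z)/((2*Z)) = (I + Z)*(1/(2*Z)) = (I + Z)/(2*Z))
j(q) = -1234/139 (j(q) = (-959 - 275)/(528 - 389) = -1234/139)
√(-1536164 + j(o(21, Y(-1*(-4))))) = √(-1536164 - 1234/139) = √(-213528030/139) = I*√29680396170/139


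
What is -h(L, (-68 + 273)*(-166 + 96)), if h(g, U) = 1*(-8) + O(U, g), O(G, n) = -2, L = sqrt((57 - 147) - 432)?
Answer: 10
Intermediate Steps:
L = 3*I*sqrt(58) (L = sqrt(-90 - 432) = sqrt(-522) = 3*I*sqrt(58) ≈ 22.847*I)
h(g, U) = -10 (h(g, U) = 1*(-8) - 2 = -8 - 2 = -10)
-h(L, (-68 + 273)*(-166 + 96)) = -1*(-10) = 10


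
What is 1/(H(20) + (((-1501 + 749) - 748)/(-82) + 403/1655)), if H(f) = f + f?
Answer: 67855/3971973 ≈ 0.017083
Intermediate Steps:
H(f) = 2*f
1/(H(20) + (((-1501 + 749) - 748)/(-82) + 403/1655)) = 1/(2*20 + (((-1501 + 749) - 748)/(-82) + 403/1655)) = 1/(40 + ((-752 - 748)*(-1/82) + 403*(1/1655))) = 1/(40 + (-1500*(-1/82) + 403/1655)) = 1/(40 + (750/41 + 403/1655)) = 1/(40 + 1257773/67855) = 1/(3971973/67855) = 67855/3971973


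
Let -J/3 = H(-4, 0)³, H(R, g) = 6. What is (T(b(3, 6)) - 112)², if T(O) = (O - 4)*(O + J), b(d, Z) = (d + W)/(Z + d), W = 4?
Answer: 25552981609/6561 ≈ 3.8947e+6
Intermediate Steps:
b(d, Z) = (4 + d)/(Z + d) (b(d, Z) = (d + 4)/(Z + d) = (4 + d)/(Z + d))
J = -648 (J = -3*6³ = -3*216 = -648)
T(O) = (-648 + O)*(-4 + O) (T(O) = (O - 4)*(O - 648) = (-4 + O)*(-648 + O) = (-648 + O)*(-4 + O))
(T(b(3, 6)) - 112)² = ((2592 + ((4 + 3)/(6 + 3))² - 652*(4 + 3)/(6 + 3)) - 112)² = ((2592 + (7/9)² - 652*7/9) - 112)² = ((2592 + 49/81 - 4564/9) - 112)² = (168925/81 - 112)² = (159853/81)² = 25552981609/6561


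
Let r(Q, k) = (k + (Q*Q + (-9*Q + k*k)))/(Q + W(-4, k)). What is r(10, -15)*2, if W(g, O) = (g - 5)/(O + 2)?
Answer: 5720/139 ≈ 41.151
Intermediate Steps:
W(g, O) = (-5 + g)/(2 + O)
r(Q, k) = (k + Q² + k² - 9*Q)/(Q - 9/(2 + k)) (r(Q, k) = (k + (Q*Q + (-9*Q + k*k)))/(Q + (-5 - 4)/(2 + k)) = (k + (Q² + (-9*Q + k²)))/(Q - 9/(2 + k)) = (k + (Q² + (k² - 9*Q)))/(Q - 9/(2 + k)) = (k + (Q² + k² - 9*Q))/(Q - 9/(2 + k)) = (k + Q² + k² - 9*Q)/(Q - 9/(2 + k)))
r(10, -15)*2 = ((2 - 15)*(-15 + 10² + (-15)² - 9*10)/(-9 + 10*(2 - 15)))*2 = (-13*(-15 + 100 + 225 - 90)/(-9 + 10*(-13)))*2 = (-13*220/(-9 - 130))*2 = (-13*220/(-139))*2 = -1/139*(-13)*220*2 = (2860/139)*2 = 5720/139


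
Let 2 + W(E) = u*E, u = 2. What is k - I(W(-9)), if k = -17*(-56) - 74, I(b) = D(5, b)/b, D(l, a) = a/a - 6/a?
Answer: 175613/200 ≈ 878.06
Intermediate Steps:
W(E) = -2 + 2*E
D(l, a) = 1 - 6/a
I(b) = (-6 + b)/b**2 (I(b) = ((-6 + b)/b)/b = (-6 + b)/b**2)
k = 878 (k = 952 - 74 = 878)
k - I(W(-9)) = 878 - (-6 + (-2 + 2*(-9)))/(-2 + 2*(-9))**2 = 878 - (-6 + (-2 - 18))/(-2 - 18)**2 = 878 - (-6 - 20)/(-20)**2 = 878 - (-26)/400 = 878 - 1*(-13/200) = 878 + 13/200 = 175613/200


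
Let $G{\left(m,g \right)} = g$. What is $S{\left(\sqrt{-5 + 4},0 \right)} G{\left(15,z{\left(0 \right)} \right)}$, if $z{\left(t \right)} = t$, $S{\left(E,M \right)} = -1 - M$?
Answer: $0$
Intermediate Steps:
$S{\left(\sqrt{-5 + 4},0 \right)} G{\left(15,z{\left(0 \right)} \right)} = \left(-1 - 0\right) 0 = \left(-1 + 0\right) 0 = \left(-1\right) 0 = 0$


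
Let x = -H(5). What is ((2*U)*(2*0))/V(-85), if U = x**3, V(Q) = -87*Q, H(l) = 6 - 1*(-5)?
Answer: 0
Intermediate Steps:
H(l) = 11 (H(l) = 6 + 5 = 11)
x = -11 (x = -1*11 = -11)
U = -1331 (U = (-11)**3 = -1331)
((2*U)*(2*0))/V(-85) = ((2*(-1331))*(2*0))/((-87*(-85))) = -2662*0/7395 = 0*(1/7395) = 0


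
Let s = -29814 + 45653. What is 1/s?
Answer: 1/15839 ≈ 6.3135e-5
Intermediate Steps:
s = 15839
1/s = 1/15839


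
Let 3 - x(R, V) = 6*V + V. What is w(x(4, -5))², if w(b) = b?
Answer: 1444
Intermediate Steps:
x(R, V) = 3 - 7*V (x(R, V) = 3 - (6*V + V) = 3 - 7*V)
w(x(4, -5))² = (3 - 7*(-5))² = (3 + 35)² = 38² = 1444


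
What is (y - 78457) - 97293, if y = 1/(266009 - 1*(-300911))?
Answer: -99636189999/566920 ≈ -1.7575e+5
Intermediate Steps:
y = 1/566920 (y = 1/(266009 + 300911) = 1/566920 ≈ 1.7639e-6)
(y - 78457) - 97293 = (1/566920 - 78457) - 97293 = -44478842439/566920 - 97293 = -99636189999/566920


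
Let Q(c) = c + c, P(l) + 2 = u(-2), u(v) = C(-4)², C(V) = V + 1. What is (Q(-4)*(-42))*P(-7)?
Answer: 2352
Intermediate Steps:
C(V) = 1 + V
u(v) = 9 (u(v) = (1 - 4)² = (-3)² = 9)
P(l) = 7 (P(l) = -2 + 9 = 7)
Q(c) = 2*c
(Q(-4)*(-42))*P(-7) = ((2*(-4))*(-42))*7 = -8*(-42)*7 = 336*7 = 2352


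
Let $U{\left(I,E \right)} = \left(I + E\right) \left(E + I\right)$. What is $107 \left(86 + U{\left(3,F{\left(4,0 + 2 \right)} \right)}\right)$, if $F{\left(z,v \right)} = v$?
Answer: $11877$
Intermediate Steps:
$U{\left(I,E \right)} = \left(E + I\right)^{2}$ ($U{\left(I,E \right)} = \left(E + I\right) \left(E + I\right) = \left(E + I\right)^{2}$)
$107 \left(86 + U{\left(3,F{\left(4,0 + 2 \right)} \right)}\right) = 107 \left(86 + \left(\left(0 + 2\right) + 3\right)^{2}\right) = 107 \left(86 + \left(2 + 3\right)^{2}\right) = 107 \left(86 + 5^{2}\right) = 107 \left(86 + 25\right) = 107 \cdot 111 = 11877$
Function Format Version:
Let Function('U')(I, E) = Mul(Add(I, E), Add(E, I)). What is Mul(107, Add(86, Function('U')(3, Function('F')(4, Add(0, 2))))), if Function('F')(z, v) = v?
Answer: 11877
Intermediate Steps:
Function('U')(I, E) = Pow(Add(E, I), 2) (Function('U')(I, E) = Mul(Add(E, I), Add(E, I)) = Pow(Add(E, I), 2))
Mul(107, Add(86, Function('U')(3, Function('F')(4, Add(0, 2))))) = Mul(107, Add(86, Pow(Add(Add(0, 2), 3), 2))) = Mul(107, Add(86, Pow(Add(2, 3), 2))) = Mul(107, Add(86, Pow(5, 2))) = Mul(107, Add(86, 25)) = Mul(107, 111) = 11877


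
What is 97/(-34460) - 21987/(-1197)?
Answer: 12024697/654740 ≈ 18.366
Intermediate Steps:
97/(-34460) - 21987/(-1197) = 97*(-1/34460) - 21987*(-1/1197) = -97/34460 + 349/19 = 12024697/654740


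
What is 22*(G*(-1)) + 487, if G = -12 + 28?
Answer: 135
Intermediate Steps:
G = 16
22*(G*(-1)) + 487 = 22*(16*(-1)) + 487 = 22*(-16) + 487 = -352 + 487 = 135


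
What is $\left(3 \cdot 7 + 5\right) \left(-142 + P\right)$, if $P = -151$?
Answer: $-7618$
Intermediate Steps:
$\left(3 \cdot 7 + 5\right) \left(-142 + P\right) = \left(3 \cdot 7 + 5\right) \left(-142 - 151\right) = \left(21 + 5\right) \left(-293\right) = 26 \left(-293\right) = -7618$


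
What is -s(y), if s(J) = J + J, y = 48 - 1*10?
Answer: -76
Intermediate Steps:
y = 38 (y = 48 - 10 = 38)
s(J) = 2*J
-s(y) = -2*38 = -1*76 = -76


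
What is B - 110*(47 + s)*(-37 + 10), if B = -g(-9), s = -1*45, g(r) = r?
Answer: 5949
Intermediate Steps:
s = -45
B = 9 (B = -1*(-9) = 9)
B - 110*(47 + s)*(-37 + 10) = 9 - 110*(47 - 45)*(-37 + 10) = 9 - 220*(-27) = 9 - 110*(-54) = 9 + 5940 = 5949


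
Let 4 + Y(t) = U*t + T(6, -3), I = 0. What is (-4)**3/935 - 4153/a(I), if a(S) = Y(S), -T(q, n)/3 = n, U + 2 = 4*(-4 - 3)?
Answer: -155335/187 ≈ -830.67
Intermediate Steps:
U = -30 (U = -2 + 4*(-4 - 3) = -2 + 4*(-7) = -2 - 28 = -30)
T(q, n) = -3*n
Y(t) = 5 - 30*t (Y(t) = -4 + (-30*t - 3*(-3)) = -4 + (-30*t + 9) = -4 + (9 - 30*t) = 5 - 30*t)
a(S) = 5 - 30*S
(-4)**3/935 - 4153/a(I) = (-4)**3/935 - 4153/(5 - 30*0) = -64*1/935 - 4153/(5 + 0) = -64/935 - 4153/5 = -155335/187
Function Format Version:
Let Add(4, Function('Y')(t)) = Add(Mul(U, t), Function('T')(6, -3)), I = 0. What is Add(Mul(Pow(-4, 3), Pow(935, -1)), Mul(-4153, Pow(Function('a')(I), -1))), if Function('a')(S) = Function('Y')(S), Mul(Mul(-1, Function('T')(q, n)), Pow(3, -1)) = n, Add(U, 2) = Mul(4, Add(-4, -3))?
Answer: Rational(-155335, 187) ≈ -830.67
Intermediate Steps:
U = -30 (U = Add(-2, Mul(4, Add(-4, -3))) = Add(-2, Mul(4, -7)) = Add(-2, -28) = -30)
Function('T')(q, n) = Mul(-3, n)
Function('Y')(t) = Add(5, Mul(-30, t)) (Function('Y')(t) = Add(-4, Add(Mul(-30, t), Mul(-3, -3))) = Add(-4, Add(Mul(-30, t), 9)) = Add(-4, Add(9, Mul(-30, t))) = Add(5, Mul(-30, t)))
Function('a')(S) = Add(5, Mul(-30, S))
Add(Mul(Pow(-4, 3), Pow(935, -1)), Mul(-4153, Pow(Function('a')(I), -1))) = Add(Mul(Pow(-4, 3), Pow(935, -1)), Mul(-4153, Pow(Add(5, Mul(-30, 0)), -1))) = Add(Mul(-64, Rational(1, 935)), Mul(-4153, Pow(Add(5, 0), -1))) = Add(Rational(-64, 935), Mul(-4153, Pow(5, -1))) = Add(Rational(-64, 935), Mul(-4153, Rational(1, 5))) = Add(Rational(-64, 935), Rational(-4153, 5)) = Rational(-155335, 187)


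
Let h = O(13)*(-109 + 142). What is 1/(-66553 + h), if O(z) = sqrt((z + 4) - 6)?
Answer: -66553/4429289830 - 33*sqrt(11)/4429289830 ≈ -1.5050e-5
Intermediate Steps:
O(z) = sqrt(-2 + z) (O(z) = sqrt((4 + z) - 6) = sqrt(-2 + z))
h = 33*sqrt(11) (h = sqrt(-2 + 13)*(-109 + 142) = sqrt(11)*33 = 33*sqrt(11) ≈ 109.45)
1/(-66553 + h) = 1/(-66553 + 33*sqrt(11))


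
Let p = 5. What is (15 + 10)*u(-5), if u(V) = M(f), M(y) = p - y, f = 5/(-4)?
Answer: 625/4 ≈ 156.25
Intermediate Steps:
f = -5/4 (f = 5*(-1/4) = -5/4 ≈ -1.2500)
M(y) = 5 - y
u(V) = 25/4 (u(V) = 5 - 1*(-5/4) = 5 + 5/4 = 25/4)
(15 + 10)*u(-5) = (15 + 10)*(25/4) = 25*(25/4) = 625/4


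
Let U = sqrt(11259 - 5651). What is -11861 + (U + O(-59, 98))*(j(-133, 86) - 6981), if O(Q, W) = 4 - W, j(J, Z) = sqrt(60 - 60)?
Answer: 644353 - 13962*sqrt(1402) ≈ 1.2157e+5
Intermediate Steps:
j(J, Z) = 0 (j(J, Z) = sqrt(0) = 0)
U = 2*sqrt(1402) (U = sqrt(5608) = 2*sqrt(1402) ≈ 74.887)
-11861 + (U + O(-59, 98))*(j(-133, 86) - 6981) = -11861 + (2*sqrt(1402) + (4 - 1*98))*(0 - 6981) = -11861 + (2*sqrt(1402) + (4 - 98))*(-6981) = -11861 + (2*sqrt(1402) - 94)*(-6981) = -11861 + (-94 + 2*sqrt(1402))*(-6981) = -11861 + (656214 - 13962*sqrt(1402)) = 644353 - 13962*sqrt(1402)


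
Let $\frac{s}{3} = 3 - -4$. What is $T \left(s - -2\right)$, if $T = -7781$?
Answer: $-178963$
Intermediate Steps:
$s = 21$ ($s = 3 \left(3 - -4\right) = 3 \left(3 + 4\right) = 3 \cdot 7 = 21$)
$T \left(s - -2\right) = - 7781 \left(21 - -2\right) = - 7781 \left(21 + 2\right) = \left(-7781\right) 23 = -178963$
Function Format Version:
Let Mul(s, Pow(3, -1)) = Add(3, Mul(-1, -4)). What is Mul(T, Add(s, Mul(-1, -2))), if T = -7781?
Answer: -178963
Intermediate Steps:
s = 21 (s = Mul(3, Add(3, Mul(-1, -4))) = Mul(3, Add(3, 4)) = Mul(3, 7) = 21)
Mul(T, Add(s, Mul(-1, -2))) = Mul(-7781, Add(21, Mul(-1, -2))) = Mul(-7781, Add(21, 2)) = Mul(-7781, 23) = -178963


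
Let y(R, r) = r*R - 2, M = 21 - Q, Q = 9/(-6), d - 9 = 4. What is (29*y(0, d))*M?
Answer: -1305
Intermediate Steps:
d = 13 (d = 9 + 4 = 13)
Q = -3/2 (Q = 9*(-1/6) = -3/2 ≈ -1.5000)
M = 45/2 (M = 21 - 1*(-3/2) = 21 + 3/2 = 45/2 ≈ 22.500)
y(R, r) = -2 + R*r (y(R, r) = R*r - 2 = -2 + R*r)
(29*y(0, d))*M = (29*(-2 + 0*13))*(45/2) = (29*(-2 + 0))*(45/2) = (29*(-2))*(45/2) = -58*45/2 = -1305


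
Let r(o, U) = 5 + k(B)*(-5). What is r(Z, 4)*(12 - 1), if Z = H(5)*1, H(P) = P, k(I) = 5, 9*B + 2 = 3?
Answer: -220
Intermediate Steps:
B = ⅑ (B = -2/9 + (⅑)*3 = -2/9 + ⅓ = ⅑ ≈ 0.11111)
Z = 5 (Z = 5*1 = 5)
r(o, U) = -20 (r(o, U) = 5 + 5*(-5) = 5 - 25 = -20)
r(Z, 4)*(12 - 1) = -20*(12 - 1) = -20*11 = -220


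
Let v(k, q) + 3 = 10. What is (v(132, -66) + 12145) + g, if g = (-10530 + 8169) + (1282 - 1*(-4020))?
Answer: 15093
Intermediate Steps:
v(k, q) = 7 (v(k, q) = -3 + 10 = 7)
g = 2941 (g = -2361 + (1282 + 4020) = -2361 + 5302 = 2941)
(v(132, -66) + 12145) + g = (7 + 12145) + 2941 = 12152 + 2941 = 15093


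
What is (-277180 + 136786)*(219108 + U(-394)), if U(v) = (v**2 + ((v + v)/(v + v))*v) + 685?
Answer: -52596506190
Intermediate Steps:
U(v) = 685 + v + v**2 (U(v) = (v**2 + ((2*v)/((2*v)))*v) + 685 = (v**2 + ((2*v)*(1/(2*v)))*v) + 685 = (v**2 + 1*v) + 685 = (v**2 + v) + 685 = (v + v**2) + 685 = 685 + v + v**2)
(-277180 + 136786)*(219108 + U(-394)) = (-277180 + 136786)*(219108 + (685 - 394 + (-394)**2)) = -140394*(219108 + (685 - 394 + 155236)) = -140394*(219108 + 155527) = -140394*374635 = -52596506190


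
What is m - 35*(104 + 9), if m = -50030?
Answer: -53985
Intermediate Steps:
m - 35*(104 + 9) = -50030 - 35*(104 + 9) = -50030 - 35*113 = -50030 - 1*3955 = -50030 - 3955 = -53985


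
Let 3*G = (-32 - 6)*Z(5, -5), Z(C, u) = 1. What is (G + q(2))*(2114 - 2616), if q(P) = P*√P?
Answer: 19076/3 - 1004*√2 ≈ 4938.8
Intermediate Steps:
q(P) = P^(3/2)
G = -38/3 (G = ((-32 - 6)*1)/3 = (-38*1)/3 = (⅓)*(-38) = -38/3 ≈ -12.667)
(G + q(2))*(2114 - 2616) = (-38/3 + 2^(3/2))*(2114 - 2616) = (-38/3 + 2*√2)*(-502) = 19076/3 - 1004*√2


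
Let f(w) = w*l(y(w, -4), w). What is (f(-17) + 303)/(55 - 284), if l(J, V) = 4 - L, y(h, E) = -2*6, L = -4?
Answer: -167/229 ≈ -0.72926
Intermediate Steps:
y(h, E) = -12
l(J, V) = 8 (l(J, V) = 4 - 1*(-4) = 4 + 4 = 8)
f(w) = 8*w (f(w) = w*8 = 8*w)
(f(-17) + 303)/(55 - 284) = (8*(-17) + 303)/(55 - 284) = (-136 + 303)/(-229) = 167*(-1/229) = -167/229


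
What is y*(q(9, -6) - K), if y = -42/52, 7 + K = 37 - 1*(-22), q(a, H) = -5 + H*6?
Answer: 1953/26 ≈ 75.115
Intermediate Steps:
q(a, H) = -5 + 6*H
K = 52 (K = -7 + (37 - 1*(-22)) = -7 + (37 + 22) = -7 + 59 = 52)
y = -21/26 (y = -42*1/52 = -21/26 ≈ -0.80769)
y*(q(9, -6) - K) = -21*((-5 + 6*(-6)) - 1*52)/26 = -21*((-5 - 36) - 52)/26 = -21*(-41 - 52)/26 = -21/26*(-93) = 1953/26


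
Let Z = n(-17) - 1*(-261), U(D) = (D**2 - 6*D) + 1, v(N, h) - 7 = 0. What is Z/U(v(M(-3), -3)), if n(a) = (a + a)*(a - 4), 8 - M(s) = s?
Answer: 975/8 ≈ 121.88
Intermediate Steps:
M(s) = 8 - s
v(N, h) = 7 (v(N, h) = 7 + 0 = 7)
U(D) = 1 + D**2 - 6*D
n(a) = 2*a*(-4 + a) (n(a) = (2*a)*(-4 + a) = 2*a*(-4 + a))
Z = 975 (Z = 2*(-17)*(-4 - 17) - 1*(-261) = 2*(-17)*(-21) + 261 = 714 + 261 = 975)
Z/U(v(M(-3), -3)) = 975/(1 + 7**2 - 6*7) = 975/(1 + 49 - 42) = 975/8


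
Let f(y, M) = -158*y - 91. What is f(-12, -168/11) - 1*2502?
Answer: -697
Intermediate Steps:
f(y, M) = -91 - 158*y
f(-12, -168/11) - 1*2502 = (-91 - 158*(-12)) - 1*2502 = (-91 + 1896) - 2502 = 1805 - 2502 = -697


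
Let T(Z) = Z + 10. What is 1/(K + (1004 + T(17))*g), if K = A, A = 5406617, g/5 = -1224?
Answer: -1/903103 ≈ -1.1073e-6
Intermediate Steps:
g = -6120 (g = 5*(-1224) = -6120)
T(Z) = 10 + Z
K = 5406617
1/(K + (1004 + T(17))*g) = 1/(5406617 + (1004 + (10 + 17))*(-6120)) = 1/(5406617 + (1004 + 27)*(-6120)) = 1/(5406617 + 1031*(-6120)) = 1/(5406617 - 6309720) = 1/(-903103) = -1/903103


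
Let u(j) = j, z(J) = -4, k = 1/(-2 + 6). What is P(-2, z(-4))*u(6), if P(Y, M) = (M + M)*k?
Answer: -12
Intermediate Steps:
k = 1/4 ≈ 0.25000
P(Y, M) = M/2 (P(Y, M) = (M + M)*(1/4) = (2*M)*(1/4) = M/2)
P(-2, z(-4))*u(6) = ((1/2)*(-4))*6 = -2*6 = -12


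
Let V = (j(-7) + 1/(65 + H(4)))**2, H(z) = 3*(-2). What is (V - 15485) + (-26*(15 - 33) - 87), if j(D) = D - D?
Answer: -52577023/3481 ≈ -15104.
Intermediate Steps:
j(D) = 0
H(z) = -6
V = 1/3481 (V = (0 + 1/(65 - 6))**2 = (0 + 1/59)**2 = (1/59)**2 = 1/3481 ≈ 0.00028727)
(V - 15485) + (-26*(15 - 33) - 87) = (1/3481 - 15485) + (-26*(15 - 33) - 87) = -53903284/3481 + (-26*(-18) - 87) = -53903284/3481 + (468 - 87) = -53903284/3481 + 381 = -52577023/3481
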